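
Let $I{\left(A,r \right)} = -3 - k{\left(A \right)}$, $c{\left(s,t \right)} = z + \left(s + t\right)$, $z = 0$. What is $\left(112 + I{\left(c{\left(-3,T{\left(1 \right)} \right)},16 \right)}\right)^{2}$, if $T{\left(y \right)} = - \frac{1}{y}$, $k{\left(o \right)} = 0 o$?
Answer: $11881$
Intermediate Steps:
$k{\left(o \right)} = 0$
$c{\left(s,t \right)} = s + t$ ($c{\left(s,t \right)} = 0 + \left(s + t\right) = s + t$)
$I{\left(A,r \right)} = -3$ ($I{\left(A,r \right)} = -3 - 0 = -3 + 0 = -3$)
$\left(112 + I{\left(c{\left(-3,T{\left(1 \right)} \right)},16 \right)}\right)^{2} = \left(112 - 3\right)^{2} = 109^{2} = 11881$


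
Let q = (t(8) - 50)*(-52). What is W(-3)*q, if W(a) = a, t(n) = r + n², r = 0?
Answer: 2184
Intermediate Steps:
t(n) = n² (t(n) = 0 + n² = n²)
q = -728 (q = (8² - 50)*(-52) = (64 - 50)*(-52) = 14*(-52) = -728)
W(-3)*q = -3*(-728) = 2184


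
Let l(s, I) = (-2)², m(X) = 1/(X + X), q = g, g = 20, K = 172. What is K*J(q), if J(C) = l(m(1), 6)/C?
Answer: 172/5 ≈ 34.400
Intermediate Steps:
q = 20
m(X) = 1/(2*X)
l(s, I) = 4
J(C) = 4/C
K*J(q) = 172*(4/20) = 172*(4*(1/20)) = 172*(⅕) = 172/5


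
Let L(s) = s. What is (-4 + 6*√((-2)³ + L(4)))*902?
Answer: -3608 + 10824*I ≈ -3608.0 + 10824.0*I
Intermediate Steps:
(-4 + 6*√((-2)³ + L(4)))*902 = (-4 + 6*√((-2)³ + 4))*902 = (-4 + 6*√(-8 + 4))*902 = (-4 + 6*√(-4))*902 = (-4 + 6*(2*I))*902 = (-4 + 12*I)*902 = -3608 + 10824*I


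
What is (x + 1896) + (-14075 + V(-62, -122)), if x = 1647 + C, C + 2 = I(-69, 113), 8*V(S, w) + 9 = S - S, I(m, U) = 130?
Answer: -83241/8 ≈ -10405.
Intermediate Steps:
V(S, w) = -9/8 (V(S, w) = -9/8 + (S - S)/8 = -9/8 + (1/8)*0 = -9/8 + 0 = -9/8)
C = 128 (C = -2 + 130 = 128)
x = 1775 (x = 1647 + 128 = 1775)
(x + 1896) + (-14075 + V(-62, -122)) = (1775 + 1896) + (-14075 - 9/8) = 3671 - 112609/8 = -83241/8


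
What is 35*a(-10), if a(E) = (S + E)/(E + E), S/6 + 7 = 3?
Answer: 119/2 ≈ 59.500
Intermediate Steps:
S = -24 (S = -42 + 6*3 = -42 + 18 = -24)
a(E) = (-24 + E)/(2*E) (a(E) = (-24 + E)/(E + E) = (-24 + E)/((2*E)) = (-24 + E)*(1/(2*E)) = (-24 + E)/(2*E))
35*a(-10) = 35*((1/2)*(-24 - 10)/(-10)) = 35*((1/2)*(-1/10)*(-34)) = 35*(17/10) = 119/2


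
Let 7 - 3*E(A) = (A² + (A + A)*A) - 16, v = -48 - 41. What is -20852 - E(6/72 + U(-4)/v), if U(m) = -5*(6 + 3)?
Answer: -23792640791/1140624 ≈ -20859.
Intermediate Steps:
U(m) = -45 (U(m) = -5*9 = -45)
v = -89
E(A) = 23/3 - A² (E(A) = 7/3 - ((A² + (A + A)*A) - 16)/3 = 7/3 - ((A² + (2*A)*A) - 16)/3 = 7/3 - ((A² + 2*A²) - 16)/3 = 7/3 - (3*A² - 16)/3 = 7/3 - (-16 + 3*A²)/3 = 7/3 + (16/3 - A²) = 23/3 - A²)
-20852 - E(6/72 + U(-4)/v) = -20852 - (23/3 - (6/72 - 45/(-89))²) = -20852 - (23/3 - (6*(1/72) - 45*(-1/89))²) = -20852 - (23/3 - (1/12 + 45/89)²) = -20852 - (23/3 - (629/1068)²) = -20852 - (23/3 - 1*395641/1140624) = -20852 - (23/3 - 395641/1140624) = -20852 - 1*8349143/1140624 = -20852 - 8349143/1140624 = -23792640791/1140624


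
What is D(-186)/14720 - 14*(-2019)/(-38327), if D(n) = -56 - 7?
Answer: -418490121/564173440 ≈ -0.74178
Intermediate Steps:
D(n) = -63
D(-186)/14720 - 14*(-2019)/(-38327) = -63/14720 - 14*(-2019)/(-38327) = -63*1/14720 + 28266*(-1/38327) = -63/14720 - 28266/38327 = -418490121/564173440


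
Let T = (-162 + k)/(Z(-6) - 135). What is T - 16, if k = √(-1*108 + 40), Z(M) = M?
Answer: -698/47 - 2*I*√17/141 ≈ -14.851 - 0.058484*I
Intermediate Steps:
k = 2*I*√17 (k = √(-108 + 40) = √(-68) = 2*I*√17 ≈ 8.2462*I)
T = 54/47 - 2*I*√17/141 (T = (-162 + 2*I*√17)/(-6 - 135) = (-162 + 2*I*√17)/(-141) = (-162 + 2*I*√17)*(-1/141) = 54/47 - 2*I*√17/141 ≈ 1.1489 - 0.058484*I)
T - 16 = (54/47 - 2*I*√17/141) - 16 = -698/47 - 2*I*√17/141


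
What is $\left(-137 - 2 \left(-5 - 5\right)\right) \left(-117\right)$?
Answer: $13689$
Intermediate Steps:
$\left(-137 - 2 \left(-5 - 5\right)\right) \left(-117\right) = \left(-137 - -20\right) \left(-117\right) = \left(-137 + 20\right) \left(-117\right) = \left(-117\right) \left(-117\right) = 13689$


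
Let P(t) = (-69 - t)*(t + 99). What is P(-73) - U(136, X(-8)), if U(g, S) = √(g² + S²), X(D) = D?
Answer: 104 - 8*√290 ≈ -32.235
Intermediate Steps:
P(t) = (-69 - t)*(99 + t)
U(g, S) = √(S² + g²)
P(-73) - U(136, X(-8)) = (-6831 - 1*(-73)² - 168*(-73)) - √((-8)² + 136²) = (-6831 - 1*5329 + 12264) - √(64 + 18496) = (-6831 - 5329 + 12264) - √18560 = 104 - 8*√290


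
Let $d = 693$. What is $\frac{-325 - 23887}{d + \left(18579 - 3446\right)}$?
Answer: $- \frac{12106}{7913} \approx -1.5299$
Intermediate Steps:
$\frac{-325 - 23887}{d + \left(18579 - 3446\right)} = \frac{-325 - 23887}{693 + \left(18579 - 3446\right)} = - \frac{24212}{693 + \left(18579 - 3446\right)} = - \frac{24212}{693 + 15133} = - \frac{24212}{15826} = \left(-24212\right) \frac{1}{15826} = - \frac{12106}{7913}$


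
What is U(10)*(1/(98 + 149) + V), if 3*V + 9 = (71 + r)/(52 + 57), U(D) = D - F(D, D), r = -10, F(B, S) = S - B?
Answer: -2269130/80769 ≈ -28.094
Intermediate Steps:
U(D) = D (U(D) = D - (D - D) = D - 1*0 = D + 0 = D)
V = -920/327 (V = -3 + ((71 - 10)/(52 + 57))/3 = -3 + (61/109)/3 = -3 + (61*(1/109))/3 = -3 + (1/3)*(61/109) = -3 + 61/327 = -920/327 ≈ -2.8135)
U(10)*(1/(98 + 149) + V) = 10*(1/(98 + 149) - 920/327) = 10*(1/247 - 920/327) = 10*(-226913/80769) = -2269130/80769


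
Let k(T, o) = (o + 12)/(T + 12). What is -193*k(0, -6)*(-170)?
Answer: 16405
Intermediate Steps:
k(T, o) = (12 + o)/(12 + T)
-193*k(0, -6)*(-170) = -193*(12 - 6)/(12 + 0)*(-170) = -193*6/12*(-170) = -193*½*(-170) = -193/2*(-170) = 16405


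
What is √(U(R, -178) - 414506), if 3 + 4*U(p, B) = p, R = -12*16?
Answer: I*√1658219/2 ≈ 643.86*I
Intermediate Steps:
R = -192
U(p, B) = -¾ + p/4
√(U(R, -178) - 414506) = √((-¾ + (¼)*(-192)) - 414506) = √((-¾ - 48) - 414506) = √(-195/4 - 414506) = √(-1658219/4) = I*√1658219/2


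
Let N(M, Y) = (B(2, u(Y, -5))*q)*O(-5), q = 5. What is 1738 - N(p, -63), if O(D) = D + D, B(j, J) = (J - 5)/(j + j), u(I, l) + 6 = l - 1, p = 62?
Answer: 3051/2 ≈ 1525.5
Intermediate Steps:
u(I, l) = -7 + l (u(I, l) = -6 + (l - 1) = -6 + (-1 + l) = -7 + l)
B(j, J) = (-5 + J)/(2*j) (B(j, J) = (-5 + J)/((2*j)) = (-5 + J)*(1/(2*j)) = (-5 + J)/(2*j))
O(D) = 2*D
N(M, Y) = 425/2 (N(M, Y) = (((½)*(-5 + (-7 - 5))/2)*5)*(2*(-5)) = (((½)*(½)*(-5 - 12))*5)*(-10) = (((½)*(½)*(-17))*5)*(-10) = -17/4*5*(-10) = -85/4*(-10) = 425/2)
1738 - N(p, -63) = 1738 - 1*425/2 = 1738 - 425/2 = 3051/2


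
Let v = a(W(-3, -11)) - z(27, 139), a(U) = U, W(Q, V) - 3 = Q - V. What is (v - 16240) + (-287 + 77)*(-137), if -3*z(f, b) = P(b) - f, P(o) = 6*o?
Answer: 12810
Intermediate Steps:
W(Q, V) = 3 + Q - V (W(Q, V) = 3 + (Q - V) = 3 + Q - V)
z(f, b) = -2*b + f/3 (z(f, b) = -(6*b - f)/3 = -(-f + 6*b)/3 = -2*b + f/3)
v = 280 (v = (3 - 3 - 1*(-11)) - (-2*139 + (⅓)*27) = (3 - 3 + 11) - (-278 + 9) = 11 - 1*(-269) = 11 + 269 = 280)
(v - 16240) + (-287 + 77)*(-137) = (280 - 16240) + (-287 + 77)*(-137) = -15960 - 210*(-137) = -15960 + 28770 = 12810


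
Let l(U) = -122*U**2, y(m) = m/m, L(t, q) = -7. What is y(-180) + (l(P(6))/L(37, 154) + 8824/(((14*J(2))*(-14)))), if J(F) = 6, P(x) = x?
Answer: 91276/147 ≈ 620.92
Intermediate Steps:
y(m) = 1
y(-180) + (l(P(6))/L(37, 154) + 8824/(((14*J(2))*(-14)))) = 1 + (-122*6**2/(-7) + 8824/(((14*6)*(-14)))) = 1 + (-122*36*(-1/7) + 8824/((84*(-14)))) = 1 + (-4392*(-1/7) + 8824/(-1176)) = 1 + (4392/7 + 8824*(-1/1176)) = 1 + (4392/7 - 1103/147) = 1 + 91129/147 = 91276/147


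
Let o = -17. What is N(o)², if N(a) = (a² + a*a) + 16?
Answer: 352836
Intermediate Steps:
N(a) = 16 + 2*a² (N(a) = (a² + a²) + 16 = 2*a² + 16 = 16 + 2*a²)
N(o)² = (16 + 2*(-17)²)² = (16 + 2*289)² = (16 + 578)² = 594² = 352836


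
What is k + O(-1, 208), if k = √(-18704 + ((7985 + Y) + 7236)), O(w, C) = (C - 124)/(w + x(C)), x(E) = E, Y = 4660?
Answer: 28/69 + √1177 ≈ 34.713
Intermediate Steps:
O(w, C) = (-124 + C)/(C + w) (O(w, C) = (C - 124)/(w + C) = (-124 + C)/(C + w))
k = √1177 (k = √(-18704 + ((7985 + 4660) + 7236)) = √(-18704 + (12645 + 7236)) = √(-18704 + 19881) = √1177 ≈ 34.307)
k + O(-1, 208) = √1177 + (-124 + 208)/(208 - 1) = √1177 + 84/207 = √1177 + (1/207)*84 = √1177 + 28/69 = 28/69 + √1177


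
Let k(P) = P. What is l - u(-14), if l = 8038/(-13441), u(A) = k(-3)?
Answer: 32285/13441 ≈ 2.4020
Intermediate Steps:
u(A) = -3
l = -8038/13441 (l = 8038*(-1/13441) = -8038/13441 ≈ -0.59802)
l - u(-14) = -8038/13441 - 1*(-3) = -8038/13441 + 3 = 32285/13441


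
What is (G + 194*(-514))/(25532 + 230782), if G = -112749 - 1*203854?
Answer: -138773/85438 ≈ -1.6243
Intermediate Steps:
G = -316603 (G = -112749 - 203854 = -316603)
(G + 194*(-514))/(25532 + 230782) = (-316603 + 194*(-514))/(25532 + 230782) = (-316603 - 99716)/256314 = -416319*1/256314 = -138773/85438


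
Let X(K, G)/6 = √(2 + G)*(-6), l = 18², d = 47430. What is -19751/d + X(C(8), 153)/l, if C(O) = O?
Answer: -19751/47430 - √155/9 ≈ -1.7997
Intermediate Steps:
l = 324
X(K, G) = -36*√(2 + G) (X(K, G) = 6*(√(2 + G)*(-6)) = 6*(-6*√(2 + G)) = -36*√(2 + G))
-19751/d + X(C(8), 153)/l = -19751/47430 - 36*√(2 + 153)/324 = -19751*1/47430 - 36*√155*(1/324) = -19751/47430 - √155/9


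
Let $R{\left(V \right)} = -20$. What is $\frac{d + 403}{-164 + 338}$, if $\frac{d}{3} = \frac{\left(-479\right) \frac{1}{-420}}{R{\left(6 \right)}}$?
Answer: $\frac{1127921}{487200} \approx 2.3151$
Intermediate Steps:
$d = - \frac{479}{2800}$ ($d = 3 \frac{\left(-479\right) \frac{1}{-420}}{-20} = 3 \left(-479\right) \left(- \frac{1}{420}\right) \left(- \frac{1}{20}\right) = 3 \cdot \frac{479}{420} \left(- \frac{1}{20}\right) = 3 \left(- \frac{479}{8400}\right) = - \frac{479}{2800} \approx -0.17107$)
$\frac{d + 403}{-164 + 338} = \frac{- \frac{479}{2800} + 403}{-164 + 338} = \frac{1127921}{2800 \cdot 174} = \frac{1127921}{2800} \cdot \frac{1}{174} = \frac{1127921}{487200}$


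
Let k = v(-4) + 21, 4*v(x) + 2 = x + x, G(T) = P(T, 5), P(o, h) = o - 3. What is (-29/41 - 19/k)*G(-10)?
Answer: 34203/1517 ≈ 22.546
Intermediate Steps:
P(o, h) = -3 + o
G(T) = -3 + T
v(x) = -1/2 + x/2 (v(x) = -1/2 + (x + x)/4 = -1/2 + (2*x)/4 = -1/2 + x/2)
k = 37/2 (k = (-1/2 + (1/2)*(-4)) + 21 = (-1/2 - 2) + 21 = -5/2 + 21 = 37/2 ≈ 18.500)
(-29/41 - 19/k)*G(-10) = (-29/41 - 19/37/2)*(-3 - 10) = (-29*1/41 - 19*2/37)*(-13) = (-29/41 - 38/37)*(-13) = -2631/1517*(-13) = 34203/1517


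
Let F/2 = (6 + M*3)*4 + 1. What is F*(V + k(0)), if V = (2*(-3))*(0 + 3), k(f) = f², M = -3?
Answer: 396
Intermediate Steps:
F = -22 (F = 2*((6 - 3*3)*4 + 1) = 2*((6 - 9)*4 + 1) = 2*(-3*4 + 1) = 2*(-12 + 1) = 2*(-11) = -22)
V = -18 (V = -6*3 = -18)
F*(V + k(0)) = -22*(-18 + 0²) = -22*(-18 + 0) = -22*(-18) = 396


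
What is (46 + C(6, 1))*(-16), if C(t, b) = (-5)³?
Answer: 1264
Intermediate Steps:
C(t, b) = -125
(46 + C(6, 1))*(-16) = (46 - 125)*(-16) = -79*(-16) = 1264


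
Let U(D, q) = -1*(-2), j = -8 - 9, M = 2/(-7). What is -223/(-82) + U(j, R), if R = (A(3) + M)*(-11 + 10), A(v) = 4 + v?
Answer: 387/82 ≈ 4.7195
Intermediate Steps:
M = -2/7 (M = 2*(-⅐) = -2/7 ≈ -0.28571)
j = -17
R = -47/7 (R = ((4 + 3) - 2/7)*(-11 + 10) = (7 - 2/7)*(-1) = (47/7)*(-1) = -47/7 ≈ -6.7143)
U(D, q) = 2
-223/(-82) + U(j, R) = -223/(-82) + 2 = -223*(-1/82) + 2 = 223/82 + 2 = 387/82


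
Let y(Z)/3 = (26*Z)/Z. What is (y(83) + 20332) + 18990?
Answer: 39400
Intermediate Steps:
y(Z) = 78 (y(Z) = 3*((26*Z)/Z) = 3*26 = 78)
(y(83) + 20332) + 18990 = (78 + 20332) + 18990 = 20410 + 18990 = 39400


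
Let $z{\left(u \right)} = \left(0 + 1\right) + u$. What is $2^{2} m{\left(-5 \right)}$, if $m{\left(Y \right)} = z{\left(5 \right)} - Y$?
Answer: $44$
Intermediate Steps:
$z{\left(u \right)} = 1 + u$
$m{\left(Y \right)} = 6 - Y$ ($m{\left(Y \right)} = \left(1 + 5\right) - Y = 6 - Y$)
$2^{2} m{\left(-5 \right)} = 2^{2} \left(6 - -5\right) = 4 \left(6 + 5\right) = 4 \cdot 11 = 44$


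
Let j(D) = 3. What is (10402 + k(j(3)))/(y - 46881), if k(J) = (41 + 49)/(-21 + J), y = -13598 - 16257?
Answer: -10397/76736 ≈ -0.13549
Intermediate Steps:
y = -29855
k(J) = 90/(-21 + J)
(10402 + k(j(3)))/(y - 46881) = (10402 + 90/(-21 + 3))/(-29855 - 46881) = (10402 + 90/(-18))/(-76736) = (10402 + 90*(-1/18))*(-1/76736) = (10402 - 5)*(-1/76736) = 10397*(-1/76736) = -10397/76736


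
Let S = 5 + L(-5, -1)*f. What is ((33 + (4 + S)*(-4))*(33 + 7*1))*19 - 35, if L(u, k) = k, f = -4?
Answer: -14475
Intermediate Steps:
S = 9 (S = 5 - 1*(-4) = 5 + 4 = 9)
((33 + (4 + S)*(-4))*(33 + 7*1))*19 - 35 = ((33 + (4 + 9)*(-4))*(33 + 7*1))*19 - 35 = ((33 + 13*(-4))*(33 + 7))*19 - 35 = ((33 - 52)*40)*19 - 35 = -19*40*19 - 35 = -760*19 - 35 = -14440 - 35 = -14475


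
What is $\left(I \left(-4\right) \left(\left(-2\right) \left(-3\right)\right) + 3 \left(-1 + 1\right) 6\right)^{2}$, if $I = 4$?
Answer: $9216$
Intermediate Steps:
$\left(I \left(-4\right) \left(\left(-2\right) \left(-3\right)\right) + 3 \left(-1 + 1\right) 6\right)^{2} = \left(4 \left(-4\right) \left(\left(-2\right) \left(-3\right)\right) + 3 \left(-1 + 1\right) 6\right)^{2} = \left(\left(-16\right) 6 + 3 \cdot 0 \cdot 6\right)^{2} = \left(-96 + 0 \cdot 6\right)^{2} = \left(-96 + 0\right)^{2} = \left(-96\right)^{2} = 9216$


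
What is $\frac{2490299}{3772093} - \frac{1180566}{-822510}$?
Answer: $\frac{27784190492}{13258906895} \approx 2.0955$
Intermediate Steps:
$\frac{2490299}{3772093} - \frac{1180566}{-822510} = 2490299 \cdot \frac{1}{3772093} - - \frac{65587}{45695} = \frac{2490299}{3772093} + \frac{65587}{45695} = \frac{27784190492}{13258906895}$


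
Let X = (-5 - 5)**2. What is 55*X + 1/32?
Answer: 176001/32 ≈ 5500.0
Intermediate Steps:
X = 100 (X = (-10)**2 = 100)
55*X + 1/32 = 55*100 + 1/32 = 5500 + 1/32 = 176001/32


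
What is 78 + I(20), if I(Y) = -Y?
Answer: 58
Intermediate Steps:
78 + I(20) = 78 - 1*20 = 78 - 20 = 58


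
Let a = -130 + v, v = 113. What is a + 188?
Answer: 171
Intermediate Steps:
a = -17 (a = -130 + 113 = -17)
a + 188 = -17 + 188 = 171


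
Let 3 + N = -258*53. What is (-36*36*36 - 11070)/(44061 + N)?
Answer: -3207/1688 ≈ -1.8999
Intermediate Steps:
N = -13677 (N = -3 - 258*53 = -3 - 13674 = -13677)
(-36*36*36 - 11070)/(44061 + N) = (-36*36*36 - 11070)/(44061 - 13677) = (-1296*36 - 11070)/30384 = (-46656 - 11070)*(1/30384) = -57726*1/30384 = -3207/1688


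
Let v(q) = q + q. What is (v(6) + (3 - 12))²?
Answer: 9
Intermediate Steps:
v(q) = 2*q
(v(6) + (3 - 12))² = (2*6 + (3 - 12))² = (12 - 9)² = 3² = 9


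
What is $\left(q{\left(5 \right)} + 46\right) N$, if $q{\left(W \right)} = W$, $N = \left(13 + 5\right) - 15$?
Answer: $153$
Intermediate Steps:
$N = 3$ ($N = 18 - 15 = 3$)
$\left(q{\left(5 \right)} + 46\right) N = \left(5 + 46\right) 3 = 51 \cdot 3 = 153$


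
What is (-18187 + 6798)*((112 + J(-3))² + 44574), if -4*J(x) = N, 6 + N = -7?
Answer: -10542854245/16 ≈ -6.5893e+8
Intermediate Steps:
N = -13 (N = -6 - 7 = -13)
J(x) = 13/4 (J(x) = -¼*(-13) = 13/4)
(-18187 + 6798)*((112 + J(-3))² + 44574) = (-18187 + 6798)*((112 + 13/4)² + 44574) = -11389*((461/4)² + 44574) = -11389*(212521/16 + 44574) = -11389*925705/16 = -10542854245/16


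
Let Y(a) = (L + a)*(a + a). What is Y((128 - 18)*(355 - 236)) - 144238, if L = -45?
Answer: 341373862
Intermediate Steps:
Y(a) = 2*a*(-45 + a) (Y(a) = (-45 + a)*(a + a) = (-45 + a)*(2*a) = 2*a*(-45 + a))
Y((128 - 18)*(355 - 236)) - 144238 = 2*((128 - 18)*(355 - 236))*(-45 + (128 - 18)*(355 - 236)) - 144238 = 2*(110*119)*(-45 + 110*119) - 144238 = 2*13090*(-45 + 13090) - 144238 = 2*13090*13045 - 144238 = 341518100 - 144238 = 341373862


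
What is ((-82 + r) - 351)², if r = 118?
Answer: 99225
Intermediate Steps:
((-82 + r) - 351)² = ((-82 + 118) - 351)² = (36 - 351)² = (-315)² = 99225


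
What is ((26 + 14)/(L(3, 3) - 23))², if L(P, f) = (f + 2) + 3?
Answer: 64/9 ≈ 7.1111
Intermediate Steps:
L(P, f) = 5 + f (L(P, f) = (2 + f) + 3 = 5 + f)
((26 + 14)/(L(3, 3) - 23))² = ((26 + 14)/((5 + 3) - 23))² = (40/(8 - 23))² = (40/(-15))² = (40*(-1/15))² = (-8/3)² = 64/9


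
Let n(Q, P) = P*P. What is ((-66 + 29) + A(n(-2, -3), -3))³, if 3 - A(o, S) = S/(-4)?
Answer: -2685619/64 ≈ -41963.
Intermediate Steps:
n(Q, P) = P²
A(o, S) = 3 + S/4 (A(o, S) = 3 - S/(-4) = 3 - S*(-1)/4 = 3 - (-1)*S/4 = 3 + S/4)
((-66 + 29) + A(n(-2, -3), -3))³ = ((-66 + 29) + (3 + (¼)*(-3)))³ = (-37 + (3 - ¾))³ = (-37 + 9/4)³ = (-139/4)³ = -2685619/64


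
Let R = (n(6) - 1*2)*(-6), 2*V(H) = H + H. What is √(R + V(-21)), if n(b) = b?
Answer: 3*I*√5 ≈ 6.7082*I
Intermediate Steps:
V(H) = H (V(H) = (H + H)/2 = (2*H)/2 = H)
R = -24 (R = (6 - 1*2)*(-6) = (6 - 2)*(-6) = 4*(-6) = -24)
√(R + V(-21)) = √(-24 - 21) = √(-45) = 3*I*√5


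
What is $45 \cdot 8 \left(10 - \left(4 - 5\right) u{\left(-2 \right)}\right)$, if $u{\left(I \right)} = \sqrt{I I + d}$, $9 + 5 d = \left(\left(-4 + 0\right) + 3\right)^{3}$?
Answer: $3600 + 360 \sqrt{2} \approx 4109.1$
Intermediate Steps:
$d = -2$ ($d = - \frac{9}{5} + \frac{\left(\left(-4 + 0\right) + 3\right)^{3}}{5} = - \frac{9}{5} + \frac{\left(-4 + 3\right)^{3}}{5} = - \frac{9}{5} + \frac{\left(-1\right)^{3}}{5} = - \frac{9}{5} + \frac{1}{5} \left(-1\right) = - \frac{9}{5} - \frac{1}{5} = -2$)
$u{\left(I \right)} = \sqrt{-2 + I^{2}}$ ($u{\left(I \right)} = \sqrt{I I - 2} = \sqrt{I^{2} - 2} = \sqrt{-2 + I^{2}}$)
$45 \cdot 8 \left(10 - \left(4 - 5\right) u{\left(-2 \right)}\right) = 45 \cdot 8 \left(10 - \left(4 - 5\right) \sqrt{-2 + \left(-2\right)^{2}}\right) = 360 \left(10 - \left(4 + \left(-5 + 0\right)\right) \sqrt{-2 + 4}\right) = 360 \left(10 - \left(4 - 5\right) \sqrt{2}\right) = 360 \left(10 - - \sqrt{2}\right) = 360 \left(10 + \sqrt{2}\right) = 3600 + 360 \sqrt{2}$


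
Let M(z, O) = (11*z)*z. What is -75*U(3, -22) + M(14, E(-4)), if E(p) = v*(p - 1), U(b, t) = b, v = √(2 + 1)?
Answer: 1931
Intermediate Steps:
v = √3 ≈ 1.7320
E(p) = √3*(-1 + p) (E(p) = √3*(p - 1) = √3*(-1 + p))
M(z, O) = 11*z²
-75*U(3, -22) + M(14, E(-4)) = -75*3 + 11*14² = -225 + 11*196 = -225 + 2156 = 1931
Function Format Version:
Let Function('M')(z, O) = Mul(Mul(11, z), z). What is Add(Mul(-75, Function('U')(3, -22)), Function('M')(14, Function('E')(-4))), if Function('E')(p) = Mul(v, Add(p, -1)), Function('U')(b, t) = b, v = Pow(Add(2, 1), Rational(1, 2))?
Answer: 1931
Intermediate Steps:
v = Pow(3, Rational(1, 2)) ≈ 1.7320
Function('E')(p) = Mul(Pow(3, Rational(1, 2)), Add(-1, p)) (Function('E')(p) = Mul(Pow(3, Rational(1, 2)), Add(p, -1)) = Mul(Pow(3, Rational(1, 2)), Add(-1, p)))
Function('M')(z, O) = Mul(11, Pow(z, 2))
Add(Mul(-75, Function('U')(3, -22)), Function('M')(14, Function('E')(-4))) = Add(Mul(-75, 3), Mul(11, Pow(14, 2))) = Add(-225, Mul(11, 196)) = Add(-225, 2156) = 1931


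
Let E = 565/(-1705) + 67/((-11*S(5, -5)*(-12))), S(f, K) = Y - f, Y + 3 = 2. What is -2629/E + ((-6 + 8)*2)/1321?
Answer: 85266902620/13491373 ≈ 6320.1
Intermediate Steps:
Y = -1 (Y = -3 + 2 = -1)
S(f, K) = -1 - f
E = -10213/24552 (E = 565/(-1705) + 67/((-11*(-1 - 1*5)*(-12))) = 565*(-1/1705) + 67/((-11*(-1 - 5)*(-12))) = -113/341 + 67/((-11*(-6)*(-12))) = -113/341 + 67/((66*(-12))) = -113/341 + 67/(-792) = -113/341 + 67*(-1/792) = -113/341 - 67/792 = -10213/24552 ≈ -0.41597)
-2629/E + ((-6 + 8)*2)/1321 = -2629/(-10213/24552) + ((-6 + 8)*2)/1321 = -2629*(-24552/10213) + (2*2)*(1/1321) = 64547208/10213 + 4*(1/1321) = 64547208/10213 + 4/1321 = 85266902620/13491373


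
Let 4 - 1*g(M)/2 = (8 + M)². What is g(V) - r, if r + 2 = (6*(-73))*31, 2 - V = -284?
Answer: -159284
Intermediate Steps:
V = 286 (V = 2 - 1*(-284) = 2 + 284 = 286)
g(M) = 8 - 2*(8 + M)²
r = -13580 (r = -2 + (6*(-73))*31 = -2 - 438*31 = -2 - 13578 = -13580)
g(V) - r = (8 - 2*(8 + 286)²) - 1*(-13580) = (8 - 2*294²) + 13580 = (8 - 2*86436) + 13580 = (8 - 172872) + 13580 = -172864 + 13580 = -159284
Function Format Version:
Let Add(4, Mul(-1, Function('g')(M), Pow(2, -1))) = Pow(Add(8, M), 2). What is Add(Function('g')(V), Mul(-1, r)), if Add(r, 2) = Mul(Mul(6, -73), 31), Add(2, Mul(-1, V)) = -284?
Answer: -159284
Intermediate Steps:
V = 286 (V = Add(2, Mul(-1, -284)) = Add(2, 284) = 286)
Function('g')(M) = Add(8, Mul(-2, Pow(Add(8, M), 2)))
r = -13580 (r = Add(-2, Mul(Mul(6, -73), 31)) = Add(-2, Mul(-438, 31)) = Add(-2, -13578) = -13580)
Add(Function('g')(V), Mul(-1, r)) = Add(Add(8, Mul(-2, Pow(Add(8, 286), 2))), Mul(-1, -13580)) = Add(Add(8, Mul(-2, Pow(294, 2))), 13580) = Add(Add(8, Mul(-2, 86436)), 13580) = Add(Add(8, -172872), 13580) = Add(-172864, 13580) = -159284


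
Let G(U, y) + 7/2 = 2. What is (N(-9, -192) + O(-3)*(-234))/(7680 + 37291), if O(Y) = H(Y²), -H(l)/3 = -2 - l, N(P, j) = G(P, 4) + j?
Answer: -15831/89942 ≈ -0.17601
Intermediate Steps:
G(U, y) = -3/2 (G(U, y) = -7/2 + 2 = -3/2)
N(P, j) = -3/2 + j
H(l) = 6 + 3*l (H(l) = -3*(-2 - l) = 6 + 3*l)
O(Y) = 6 + 3*Y²
(N(-9, -192) + O(-3)*(-234))/(7680 + 37291) = ((-3/2 - 192) + (6 + 3*(-3)²)*(-234))/(7680 + 37291) = (-387/2 + (6 + 3*9)*(-234))/44971 = (-387/2 + (6 + 27)*(-234))*(1/44971) = (-387/2 + 33*(-234))*(1/44971) = (-387/2 - 7722)*(1/44971) = -15831/2*1/44971 = -15831/89942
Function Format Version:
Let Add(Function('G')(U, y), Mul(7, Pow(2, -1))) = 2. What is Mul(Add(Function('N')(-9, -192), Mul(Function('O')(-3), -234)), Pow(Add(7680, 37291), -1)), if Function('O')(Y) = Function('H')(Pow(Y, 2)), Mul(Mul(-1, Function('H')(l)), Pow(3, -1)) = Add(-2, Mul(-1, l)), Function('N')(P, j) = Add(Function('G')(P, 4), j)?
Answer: Rational(-15831, 89942) ≈ -0.17601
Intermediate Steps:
Function('G')(U, y) = Rational(-3, 2) (Function('G')(U, y) = Add(Rational(-7, 2), 2) = Rational(-3, 2))
Function('N')(P, j) = Add(Rational(-3, 2), j)
Function('H')(l) = Add(6, Mul(3, l)) (Function('H')(l) = Mul(-3, Add(-2, Mul(-1, l))) = Add(6, Mul(3, l)))
Function('O')(Y) = Add(6, Mul(3, Pow(Y, 2)))
Mul(Add(Function('N')(-9, -192), Mul(Function('O')(-3), -234)), Pow(Add(7680, 37291), -1)) = Mul(Add(Add(Rational(-3, 2), -192), Mul(Add(6, Mul(3, Pow(-3, 2))), -234)), Pow(Add(7680, 37291), -1)) = Mul(Add(Rational(-387, 2), Mul(Add(6, Mul(3, 9)), -234)), Pow(44971, -1)) = Mul(Add(Rational(-387, 2), Mul(Add(6, 27), -234)), Rational(1, 44971)) = Mul(Add(Rational(-387, 2), Mul(33, -234)), Rational(1, 44971)) = Mul(Add(Rational(-387, 2), -7722), Rational(1, 44971)) = Mul(Rational(-15831, 2), Rational(1, 44971)) = Rational(-15831, 89942)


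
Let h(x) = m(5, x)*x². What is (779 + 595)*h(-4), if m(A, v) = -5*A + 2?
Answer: -505632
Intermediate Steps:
m(A, v) = 2 - 5*A
h(x) = -23*x² (h(x) = (2 - 5*5)*x² = (2 - 25)*x² = -23*x²)
(779 + 595)*h(-4) = (779 + 595)*(-23*(-4)²) = 1374*(-23*16) = 1374*(-368) = -505632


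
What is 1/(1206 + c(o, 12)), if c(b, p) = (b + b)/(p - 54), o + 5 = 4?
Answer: 21/25327 ≈ 0.00082915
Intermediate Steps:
o = -1 (o = -5 + 4 = -1)
c(b, p) = 2*b/(-54 + p) (c(b, p) = (2*b)/(-54 + p) = 2*b/(-54 + p))
1/(1206 + c(o, 12)) = 1/(1206 + 2*(-1)/(-54 + 12)) = 1/(1206 + 2*(-1)/(-42)) = 1/(1206 + 2*(-1)*(-1/42)) = 1/(1206 + 1/21) = 1/(25327/21) = 21/25327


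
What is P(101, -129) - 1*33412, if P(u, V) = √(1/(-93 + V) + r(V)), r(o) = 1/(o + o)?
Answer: -33412 + 2*I*√47730/4773 ≈ -33412.0 + 0.091545*I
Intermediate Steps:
r(o) = 1/(2*o)
P(u, V) = √(1/(-93 + V) + 1/(2*V))
P(101, -129) - 1*33412 = √6*√((-31 - 129)/((-129)*(-93 - 129)))/2 - 1*33412 = √6*√(-1/129*(-160)/(-222))/2 - 33412 = √6*√(-1/129*(-1/222)*(-160))/2 - 33412 = √6*√(-80/14319)/2 - 33412 = √6*(4*I*√7955/4773)/2 - 33412 = 2*I*√47730/4773 - 33412 = -33412 + 2*I*√47730/4773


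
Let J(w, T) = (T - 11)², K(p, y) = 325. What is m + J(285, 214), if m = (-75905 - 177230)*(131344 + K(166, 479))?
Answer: -33329991106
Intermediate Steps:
J(w, T) = (-11 + T)²
m = -33330032315 (m = (-75905 - 177230)*(131344 + 325) = -253135*131669 = -33330032315)
m + J(285, 214) = -33330032315 + (-11 + 214)² = -33330032315 + 203² = -33330032315 + 41209 = -33329991106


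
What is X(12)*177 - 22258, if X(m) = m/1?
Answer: -20134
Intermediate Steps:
X(m) = m (X(m) = m*1 = m)
X(12)*177 - 22258 = 12*177 - 22258 = 2124 - 22258 = -20134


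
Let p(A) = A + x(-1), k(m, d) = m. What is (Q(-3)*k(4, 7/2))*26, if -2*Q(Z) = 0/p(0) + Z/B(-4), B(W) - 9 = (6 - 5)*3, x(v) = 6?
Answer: 13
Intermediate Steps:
B(W) = 12 (B(W) = 9 + (6 - 5)*3 = 9 + 1*3 = 9 + 3 = 12)
p(A) = 6 + A (p(A) = A + 6 = 6 + A)
Q(Z) = -Z/24 (Q(Z) = -(0/(6 + 0) + Z/12)/2 = -(0/6 + Z*(1/12))/2 = -(0*(⅙) + Z/12)/2 = -(0 + Z/12)/2 = -Z/24)
(Q(-3)*k(4, 7/2))*26 = (-1/24*(-3)*4)*26 = ((⅛)*4)*26 = (½)*26 = 13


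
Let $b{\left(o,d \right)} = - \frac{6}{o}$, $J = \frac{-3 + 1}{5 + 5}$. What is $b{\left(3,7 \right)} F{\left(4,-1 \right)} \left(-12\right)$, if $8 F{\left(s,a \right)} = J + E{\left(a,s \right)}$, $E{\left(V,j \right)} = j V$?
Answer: $- \frac{63}{5} \approx -12.6$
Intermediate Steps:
$E{\left(V,j \right)} = V j$
$J = - \frac{1}{5}$ ($J = - \frac{2}{10} = \left(-2\right) \frac{1}{10} = - \frac{1}{5} \approx -0.2$)
$F{\left(s,a \right)} = - \frac{1}{40} + \frac{a s}{8}$ ($F{\left(s,a \right)} = \frac{- \frac{1}{5} + a s}{8} = - \frac{1}{40} + \frac{a s}{8}$)
$b{\left(3,7 \right)} F{\left(4,-1 \right)} \left(-12\right) = - \frac{6}{3} \left(- \frac{1}{40} + \frac{1}{8} \left(-1\right) 4\right) \left(-12\right) = \left(-6\right) \frac{1}{3} \left(- \frac{1}{40} - \frac{1}{2}\right) \left(-12\right) = \left(-2\right) \left(- \frac{21}{40}\right) \left(-12\right) = \frac{21}{20} \left(-12\right) = - \frac{63}{5}$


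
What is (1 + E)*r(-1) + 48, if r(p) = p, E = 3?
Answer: 44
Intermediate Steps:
(1 + E)*r(-1) + 48 = (1 + 3)*(-1) + 48 = 4*(-1) + 48 = -4 + 48 = 44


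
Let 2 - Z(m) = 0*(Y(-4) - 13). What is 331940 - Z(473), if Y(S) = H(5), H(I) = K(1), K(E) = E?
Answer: 331938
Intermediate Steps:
H(I) = 1
Y(S) = 1
Z(m) = 2 (Z(m) = 2 - 0*(1 - 13) = 2 - 0*(-12) = 2 - 1*0 = 2 + 0 = 2)
331940 - Z(473) = 331940 - 1*2 = 331940 - 2 = 331938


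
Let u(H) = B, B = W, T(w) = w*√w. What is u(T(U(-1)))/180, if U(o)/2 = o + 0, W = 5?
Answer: 1/36 ≈ 0.027778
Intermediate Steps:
U(o) = 2*o (U(o) = 2*(o + 0) = 2*o)
T(w) = w^(3/2)
B = 5
u(H) = 5
u(T(U(-1)))/180 = 5/180 = 5*(1/180) = 1/36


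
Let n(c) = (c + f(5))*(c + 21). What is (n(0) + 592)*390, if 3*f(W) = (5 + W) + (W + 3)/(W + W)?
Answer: 260364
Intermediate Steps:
f(W) = 5/3 + W/3 + (3 + W)/(6*W) (f(W) = ((5 + W) + (W + 3)/(W + W))/3 = ((5 + W) + (3 + W)/((2*W)))/3 = ((5 + W) + (3 + W)*(1/(2*W)))/3 = ((5 + W) + (3 + W)/(2*W))/3 = (5 + W + (3 + W)/(2*W))/3 = 5/3 + W/3 + (3 + W)/(6*W))
n(c) = (21 + c)*(18/5 + c) (n(c) = (c + (⅙)*(3 + 5*(11 + 2*5))/5)*(c + 21) = (c + (⅙)*(⅕)*(3 + 5*(11 + 10)))*(21 + c) = (c + (⅙)*(⅕)*(3 + 5*21))*(21 + c) = (c + (⅙)*(⅕)*(3 + 105))*(21 + c) = (c + (⅙)*(⅕)*108)*(21 + c) = (c + 18/5)*(21 + c) = (18/5 + c)*(21 + c) = (21 + c)*(18/5 + c))
(n(0) + 592)*390 = ((378/5 + 0² + (123/5)*0) + 592)*390 = ((378/5 + 0 + 0) + 592)*390 = (378/5 + 592)*390 = (3338/5)*390 = 260364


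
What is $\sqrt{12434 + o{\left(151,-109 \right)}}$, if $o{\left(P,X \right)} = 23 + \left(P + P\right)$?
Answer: $\sqrt{12759} \approx 112.96$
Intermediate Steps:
$o{\left(P,X \right)} = 23 + 2 P$
$\sqrt{12434 + o{\left(151,-109 \right)}} = \sqrt{12434 + \left(23 + 2 \cdot 151\right)} = \sqrt{12434 + \left(23 + 302\right)} = \sqrt{12434 + 325} = \sqrt{12759}$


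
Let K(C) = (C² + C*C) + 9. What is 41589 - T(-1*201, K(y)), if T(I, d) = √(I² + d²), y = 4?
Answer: 41589 - √42082 ≈ 41384.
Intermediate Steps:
K(C) = 9 + 2*C² (K(C) = (C² + C²) + 9 = 2*C² + 9 = 9 + 2*C²)
41589 - T(-1*201, K(y)) = 41589 - √((-1*201)² + (9 + 2*4²)²) = 41589 - √((-201)² + (9 + 2*16)²) = 41589 - √(40401 + (9 + 32)²) = 41589 - √(40401 + 41²) = 41589 - √(40401 + 1681) = 41589 - √42082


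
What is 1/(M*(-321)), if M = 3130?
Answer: -1/1004730 ≈ -9.9529e-7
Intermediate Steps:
1/(M*(-321)) = 1/(3130*(-321)) = 1/(-1004730) = -1/1004730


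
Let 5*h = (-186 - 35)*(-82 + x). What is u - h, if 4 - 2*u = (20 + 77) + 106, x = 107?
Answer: 2011/2 ≈ 1005.5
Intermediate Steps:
h = -1105 (h = ((-186 - 35)*(-82 + 107))/5 = (-221*25)/5 = (⅕)*(-5525) = -1105)
u = -199/2 (u = 2 - ((20 + 77) + 106)/2 = 2 - (97 + 106)/2 = 2 - ½*203 = 2 - 203/2 = -199/2 ≈ -99.500)
u - h = -199/2 - 1*(-1105) = -199/2 + 1105 = 2011/2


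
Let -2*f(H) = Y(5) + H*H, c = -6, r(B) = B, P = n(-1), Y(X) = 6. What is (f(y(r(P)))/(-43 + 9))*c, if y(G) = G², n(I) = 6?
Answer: -1953/17 ≈ -114.88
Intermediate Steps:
P = 6
f(H) = -3 - H²/2 (f(H) = -(6 + H*H)/2 = -(6 + H²)/2 = -3 - H²/2)
(f(y(r(P)))/(-43 + 9))*c = ((-3 - (6²)²/2)/(-43 + 9))*(-6) = ((-3 - ½*36²)/(-34))*(-6) = ((-3 - ½*1296)*(-1/34))*(-6) = ((-3 - 648)*(-1/34))*(-6) = -651*(-1/34)*(-6) = (651/34)*(-6) = -1953/17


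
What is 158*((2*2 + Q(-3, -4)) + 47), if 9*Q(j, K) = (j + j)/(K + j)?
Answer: 169534/21 ≈ 8073.0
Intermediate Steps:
Q(j, K) = 2*j/(9*(K + j)) (Q(j, K) = ((j + j)/(K + j))/9 = ((2*j)/(K + j))/9 = (2*j/(K + j))/9 = 2*j/(9*(K + j)))
158*((2*2 + Q(-3, -4)) + 47) = 158*((2*2 + (2/9)*(-3)/(-4 - 3)) + 47) = 158*((4 + (2/9)*(-3)/(-7)) + 47) = 158*((4 + (2/9)*(-3)*(-⅐)) + 47) = 158*((4 + 2/21) + 47) = 158*(86/21 + 47) = 158*(1073/21) = 169534/21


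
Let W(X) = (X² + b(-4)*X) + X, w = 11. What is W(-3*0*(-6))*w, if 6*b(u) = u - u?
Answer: 0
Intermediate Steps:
b(u) = 0 (b(u) = (u - u)/6 = (⅙)*0 = 0)
W(X) = X + X² (W(X) = (X² + 0*X) + X = (X² + 0) + X = X² + X = X + X²)
W(-3*0*(-6))*w = ((-3*0*(-6))*(1 - 3*0*(-6)))*11 = ((0*(-6))*(1 + 0*(-6)))*11 = (0*(1 + 0))*11 = (0*1)*11 = 0*11 = 0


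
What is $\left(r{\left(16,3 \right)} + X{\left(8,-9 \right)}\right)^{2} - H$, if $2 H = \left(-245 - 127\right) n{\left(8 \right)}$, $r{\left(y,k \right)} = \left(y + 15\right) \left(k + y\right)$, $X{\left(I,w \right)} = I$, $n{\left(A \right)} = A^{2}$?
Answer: $368313$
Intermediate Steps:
$r{\left(y,k \right)} = \left(15 + y\right) \left(k + y\right)$
$H = -11904$ ($H = \frac{\left(-245 - 127\right) 8^{2}}{2} = \frac{\left(-372\right) 64}{2} = \frac{1}{2} \left(-23808\right) = -11904$)
$\left(r{\left(16,3 \right)} + X{\left(8,-9 \right)}\right)^{2} - H = \left(\left(16^{2} + 15 \cdot 3 + 15 \cdot 16 + 3 \cdot 16\right) + 8\right)^{2} - -11904 = \left(\left(256 + 45 + 240 + 48\right) + 8\right)^{2} + 11904 = \left(589 + 8\right)^{2} + 11904 = 597^{2} + 11904 = 356409 + 11904 = 368313$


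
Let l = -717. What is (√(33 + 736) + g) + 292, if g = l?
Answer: -425 + √769 ≈ -397.27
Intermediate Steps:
g = -717
(√(33 + 736) + g) + 292 = (√(33 + 736) - 717) + 292 = (√769 - 717) + 292 = (-717 + √769) + 292 = -425 + √769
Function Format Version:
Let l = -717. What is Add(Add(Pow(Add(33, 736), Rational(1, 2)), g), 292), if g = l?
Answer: Add(-425, Pow(769, Rational(1, 2))) ≈ -397.27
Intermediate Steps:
g = -717
Add(Add(Pow(Add(33, 736), Rational(1, 2)), g), 292) = Add(Add(Pow(Add(33, 736), Rational(1, 2)), -717), 292) = Add(Add(Pow(769, Rational(1, 2)), -717), 292) = Add(Add(-717, Pow(769, Rational(1, 2))), 292) = Add(-425, Pow(769, Rational(1, 2)))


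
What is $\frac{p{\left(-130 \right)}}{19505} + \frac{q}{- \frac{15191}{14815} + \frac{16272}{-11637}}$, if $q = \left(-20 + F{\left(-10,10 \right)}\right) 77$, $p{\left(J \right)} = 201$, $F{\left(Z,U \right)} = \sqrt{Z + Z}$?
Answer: $\frac{575405355395583}{905568055915} - \frac{2949992430 i \sqrt{5}}{46427483} \approx 635.41 - 142.08 i$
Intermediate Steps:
$F{\left(Z,U \right)} = \sqrt{2} \sqrt{Z}$ ($F{\left(Z,U \right)} = \sqrt{2 Z} = \sqrt{2} \sqrt{Z}$)
$q = -1540 + 154 i \sqrt{5}$ ($q = \left(-20 + \sqrt{2} \sqrt{-10}\right) 77 = \left(-20 + \sqrt{2} i \sqrt{10}\right) 77 = \left(-20 + 2 i \sqrt{5}\right) 77 = -1540 + 154 i \sqrt{5} \approx -1540.0 + 344.35 i$)
$\frac{p{\left(-130 \right)}}{19505} + \frac{q}{- \frac{15191}{14815} + \frac{16272}{-11637}} = \frac{201}{19505} + \frac{-1540 + 154 i \sqrt{5}}{- \frac{15191}{14815} + \frac{16272}{-11637}} = 201 \cdot \frac{1}{19505} + \frac{-1540 + 154 i \sqrt{5}}{\left(-15191\right) \frac{1}{14815} + 16272 \left(- \frac{1}{11637}\right)} = \frac{201}{19505} + \frac{-1540 + 154 i \sqrt{5}}{- \frac{15191}{14815} - \frac{1808}{1293}} = \frac{201}{19505} + \frac{-1540 + 154 i \sqrt{5}}{- \frac{46427483}{19155795}} = \frac{201}{19505} + \left(-1540 + 154 i \sqrt{5}\right) \left(- \frac{19155795}{46427483}\right) = \frac{201}{19505} + \left(\frac{29499924300}{46427483} - \frac{2949992430 i \sqrt{5}}{46427483}\right) = \frac{575405355395583}{905568055915} - \frac{2949992430 i \sqrt{5}}{46427483}$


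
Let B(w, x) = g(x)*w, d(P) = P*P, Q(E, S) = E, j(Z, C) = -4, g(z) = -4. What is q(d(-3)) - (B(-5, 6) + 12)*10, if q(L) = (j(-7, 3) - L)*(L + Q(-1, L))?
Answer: -424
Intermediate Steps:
d(P) = P**2
B(w, x) = -4*w
q(L) = (-1 + L)*(-4 - L) (q(L) = (-4 - L)*(L - 1) = (-4 - L)*(-1 + L) = (-1 + L)*(-4 - L))
q(d(-3)) - (B(-5, 6) + 12)*10 = (4 - ((-3)**2)**2 - 3*(-3)**2) - (-4*(-5) + 12)*10 = (4 - 1*9**2 - 3*9) - (20 + 12)*10 = (4 - 1*81 - 27) - 32*10 = (4 - 81 - 27) - 1*320 = -104 - 320 = -424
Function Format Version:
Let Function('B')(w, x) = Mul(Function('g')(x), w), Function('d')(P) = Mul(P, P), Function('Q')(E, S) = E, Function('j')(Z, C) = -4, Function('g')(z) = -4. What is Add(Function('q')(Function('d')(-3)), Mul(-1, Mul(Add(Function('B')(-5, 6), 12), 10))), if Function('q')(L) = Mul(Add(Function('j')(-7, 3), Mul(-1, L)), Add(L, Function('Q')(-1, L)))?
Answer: -424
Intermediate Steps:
Function('d')(P) = Pow(P, 2)
Function('B')(w, x) = Mul(-4, w)
Function('q')(L) = Mul(Add(-1, L), Add(-4, Mul(-1, L))) (Function('q')(L) = Mul(Add(-4, Mul(-1, L)), Add(L, -1)) = Mul(Add(-4, Mul(-1, L)), Add(-1, L)) = Mul(Add(-1, L), Add(-4, Mul(-1, L))))
Add(Function('q')(Function('d')(-3)), Mul(-1, Mul(Add(Function('B')(-5, 6), 12), 10))) = Add(Add(4, Mul(-1, Pow(Pow(-3, 2), 2)), Mul(-3, Pow(-3, 2))), Mul(-1, Mul(Add(Mul(-4, -5), 12), 10))) = Add(Add(4, Mul(-1, Pow(9, 2)), Mul(-3, 9)), Mul(-1, Mul(Add(20, 12), 10))) = Add(Add(4, Mul(-1, 81), -27), Mul(-1, Mul(32, 10))) = Add(Add(4, -81, -27), Mul(-1, 320)) = Add(-104, -320) = -424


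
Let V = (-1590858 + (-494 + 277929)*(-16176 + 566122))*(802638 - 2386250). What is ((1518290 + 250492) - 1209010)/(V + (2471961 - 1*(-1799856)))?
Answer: -559772/241615923197567207 ≈ -2.3168e-12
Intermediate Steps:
V = -241615923201839024 (V = (-1590858 + 277435*549946)*(-1583612) = (-1590858 + 152574268510)*(-1583612) = 152572677652*(-1583612) = -241615923201839024)
((1518290 + 250492) - 1209010)/(V + (2471961 - 1*(-1799856))) = ((1518290 + 250492) - 1209010)/(-241615923201839024 + (2471961 - 1*(-1799856))) = (1768782 - 1209010)/(-241615923201839024 + (2471961 + 1799856)) = 559772/(-241615923201839024 + 4271817) = 559772/(-241615923197567207) = 559772*(-1/241615923197567207) = -559772/241615923197567207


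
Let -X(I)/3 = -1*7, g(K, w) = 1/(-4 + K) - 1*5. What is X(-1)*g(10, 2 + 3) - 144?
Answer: -491/2 ≈ -245.50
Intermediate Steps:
g(K, w) = -5 + 1/(-4 + K) (g(K, w) = 1/(-4 + K) - 5 = -5 + 1/(-4 + K))
X(I) = 21 (X(I) = -(-3)*7 = -3*(-7) = 21)
X(-1)*g(10, 2 + 3) - 144 = 21*((21 - 5*10)/(-4 + 10)) - 144 = 21*((21 - 50)/6) - 144 = 21*((⅙)*(-29)) - 144 = 21*(-29/6) - 144 = -203/2 - 144 = -491/2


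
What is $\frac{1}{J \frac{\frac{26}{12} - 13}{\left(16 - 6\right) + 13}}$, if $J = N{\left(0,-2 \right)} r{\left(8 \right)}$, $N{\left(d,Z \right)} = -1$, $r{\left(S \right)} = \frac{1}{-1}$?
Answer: $- \frac{138}{65} \approx -2.1231$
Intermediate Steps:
$r{\left(S \right)} = -1$
$J = 1$ ($J = \left(-1\right) \left(-1\right) = 1$)
$\frac{1}{J \frac{\frac{26}{12} - 13}{\left(16 - 6\right) + 13}} = \frac{1}{1 \frac{\frac{26}{12} - 13}{\left(16 - 6\right) + 13}} = \frac{1}{1 \frac{26 \cdot \frac{1}{12} - 13}{\left(16 - 6\right) + 13}} = \frac{1}{1 \frac{\frac{13}{6} - 13}{10 + 13}} = \frac{1}{1 \left(- \frac{65}{6 \cdot 23}\right)} = \frac{1}{1 \left(\left(- \frac{65}{6}\right) \frac{1}{23}\right)} = \frac{1}{1 \left(- \frac{65}{138}\right)} = \frac{1}{- \frac{65}{138}} = - \frac{138}{65}$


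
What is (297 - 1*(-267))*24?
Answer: 13536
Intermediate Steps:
(297 - 1*(-267))*24 = (297 + 267)*24 = 564*24 = 13536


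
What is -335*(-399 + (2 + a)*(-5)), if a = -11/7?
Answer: 940680/7 ≈ 1.3438e+5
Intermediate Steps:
a = -11/7 (a = -11*1/7 = -11/7 ≈ -1.5714)
-335*(-399 + (2 + a)*(-5)) = -335*(-399 + (2 - 11/7)*(-5)) = -335*(-399 + (3/7)*(-5)) = -335*(-399 - 15/7) = -335*(-2808/7) = 940680/7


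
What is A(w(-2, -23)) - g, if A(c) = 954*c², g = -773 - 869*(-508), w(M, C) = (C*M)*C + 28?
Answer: 1011657921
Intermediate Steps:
w(M, C) = 28 + M*C² (w(M, C) = M*C² + 28 = 28 + M*C²)
g = 440679 (g = -773 + 441452 = 440679)
A(w(-2, -23)) - g = 954*(28 - 2*(-23)²)² - 1*440679 = 954*(28 - 2*529)² - 440679 = 954*(28 - 1058)² - 440679 = 954*(-1030)² - 440679 = 954*1060900 - 440679 = 1012098600 - 440679 = 1011657921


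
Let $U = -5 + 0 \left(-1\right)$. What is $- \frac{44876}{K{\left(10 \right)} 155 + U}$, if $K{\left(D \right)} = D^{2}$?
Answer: $- \frac{44876}{15495} \approx -2.8962$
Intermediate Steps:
$U = -5$ ($U = -5 + 0 = -5$)
$- \frac{44876}{K{\left(10 \right)} 155 + U} = - \frac{44876}{10^{2} \cdot 155 - 5} = - \frac{44876}{100 \cdot 155 - 5} = - \frac{44876}{15500 - 5} = - \frac{44876}{15495}$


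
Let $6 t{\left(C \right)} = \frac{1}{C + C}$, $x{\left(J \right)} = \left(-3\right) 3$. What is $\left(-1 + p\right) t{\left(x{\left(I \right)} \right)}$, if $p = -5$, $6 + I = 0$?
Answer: $\frac{1}{18} \approx 0.055556$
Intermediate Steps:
$I = -6$ ($I = -6 + 0 = -6$)
$x{\left(J \right)} = -9$
$t{\left(C \right)} = \frac{1}{12 C}$ ($t{\left(C \right)} = \frac{1}{6 \left(C + C\right)} = \frac{1}{6 \cdot 2 C} = \frac{\frac{1}{2} \frac{1}{C}}{6} = \frac{1}{12 C}$)
$\left(-1 + p\right) t{\left(x{\left(I \right)} \right)} = \left(-1 - 5\right) \frac{1}{12 \left(-9\right)} = - 6 \cdot \frac{1}{12} \left(- \frac{1}{9}\right) = \left(-6\right) \left(- \frac{1}{108}\right) = \frac{1}{18}$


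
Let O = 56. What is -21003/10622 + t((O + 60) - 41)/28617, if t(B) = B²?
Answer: -180431367/101323258 ≈ -1.7808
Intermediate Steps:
-21003/10622 + t((O + 60) - 41)/28617 = -21003/10622 + ((56 + 60) - 41)²/28617 = -21003*1/10622 + (116 - 41)²*(1/28617) = -21003/10622 + 75²*(1/28617) = -21003/10622 + 5625*(1/28617) = -21003/10622 + 1875/9539 = -180431367/101323258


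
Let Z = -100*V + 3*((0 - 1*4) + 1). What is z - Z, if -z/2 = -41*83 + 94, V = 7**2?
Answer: 11527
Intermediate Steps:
V = 49
z = 6618 (z = -2*(-41*83 + 94) = -2*(-3403 + 94) = -2*(-3309) = 6618)
Z = -4909 (Z = -100*49 + 3*((0 - 1*4) + 1) = -4900 + 3*((0 - 4) + 1) = -4900 + 3*(-4 + 1) = -4900 + 3*(-3) = -4900 - 9 = -4909)
z - Z = 6618 - 1*(-4909) = 6618 + 4909 = 11527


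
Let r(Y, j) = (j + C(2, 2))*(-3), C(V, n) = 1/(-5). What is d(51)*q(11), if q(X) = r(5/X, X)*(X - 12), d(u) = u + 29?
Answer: 2592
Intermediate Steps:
C(V, n) = -1/5
r(Y, j) = 3/5 - 3*j (r(Y, j) = (j - 1/5)*(-3) = (-1/5 + j)*(-3) = 3/5 - 3*j)
d(u) = 29 + u
q(X) = (-12 + X)*(3/5 - 3*X) (q(X) = (3/5 - 3*X)*(X - 12) = (3/5 - 3*X)*(-12 + X) = (-12 + X)*(3/5 - 3*X))
d(51)*q(11) = (29 + 51)*(-36/5 - 3*11**2 + (183/5)*11) = 80*(-36/5 - 3*121 + 2013/5) = 80*(-36/5 - 363 + 2013/5) = 80*(162/5) = 2592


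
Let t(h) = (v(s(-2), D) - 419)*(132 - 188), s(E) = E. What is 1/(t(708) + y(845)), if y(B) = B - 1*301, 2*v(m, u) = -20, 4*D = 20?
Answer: 1/24568 ≈ 4.0703e-5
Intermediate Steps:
D = 5 (D = (¼)*20 = 5)
v(m, u) = -10 (v(m, u) = (½)*(-20) = -10)
y(B) = -301 + B (y(B) = B - 301 = -301 + B)
t(h) = 24024 (t(h) = (-10 - 419)*(132 - 188) = -429*(-56) = 24024)
1/(t(708) + y(845)) = 1/(24024 + (-301 + 845)) = 1/(24024 + 544) = 1/24568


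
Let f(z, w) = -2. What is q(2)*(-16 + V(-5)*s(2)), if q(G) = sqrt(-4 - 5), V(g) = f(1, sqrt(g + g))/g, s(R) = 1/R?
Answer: -237*I/5 ≈ -47.4*I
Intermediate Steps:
V(g) = -2/g
q(G) = 3*I (q(G) = sqrt(-9) = 3*I)
q(2)*(-16 + V(-5)*s(2)) = (3*I)*(-16 - 2/(-5)/2) = (3*I)*(-16 - 2*(-1/5)*(1/2)) = (3*I)*(-16 + (2/5)*(1/2)) = (3*I)*(-16 + 1/5) = (3*I)*(-79/5) = -237*I/5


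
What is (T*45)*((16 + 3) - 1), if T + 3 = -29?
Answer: -25920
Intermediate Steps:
T = -32 (T = -3 - 29 = -32)
(T*45)*((16 + 3) - 1) = (-32*45)*((16 + 3) - 1) = -1440*(19 - 1) = -1440*18 = -25920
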